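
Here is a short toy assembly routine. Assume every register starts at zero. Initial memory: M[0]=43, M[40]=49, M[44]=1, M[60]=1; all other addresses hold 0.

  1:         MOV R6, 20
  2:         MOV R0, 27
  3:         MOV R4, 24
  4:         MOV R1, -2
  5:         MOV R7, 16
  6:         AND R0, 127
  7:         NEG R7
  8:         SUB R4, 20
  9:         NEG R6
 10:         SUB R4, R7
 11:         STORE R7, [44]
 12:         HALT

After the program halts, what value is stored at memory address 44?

-16

after MOV R6, 20: R6=20
after MOV R0, 27: R0=27
after MOV R4, 24: R4=24
after MOV R1, -2: R1=-2
after MOV R7, 16: R7=16
after AND R0, 127: R0=27&127=27
after NEG R7: R7=-(16)=-16
after SUB R4, 20: R4=24-20=4
after NEG R6: R6=-(20)=-20
after SUB R4, R7: R4=4-(-16)=20
STORE R7, [44] → M[44]=-16
halt.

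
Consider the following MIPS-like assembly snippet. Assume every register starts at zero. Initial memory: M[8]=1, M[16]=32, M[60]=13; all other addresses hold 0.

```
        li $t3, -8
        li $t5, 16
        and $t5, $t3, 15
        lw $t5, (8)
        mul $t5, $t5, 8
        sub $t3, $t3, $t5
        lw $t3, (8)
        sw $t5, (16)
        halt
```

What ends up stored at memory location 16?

8

after li $t3, -8: $t3=-8
after li $t5, 16: $t5=16
after and $t5, $t3, 15: $t5=(-8)&15=8
after lw $t5, (8): $t5=M[8]=1
after mul $t5, $t5, 8: $t5=1*8=8
after sub $t3, $t3, $t5: $t3=(-8)-8=-16
after lw $t3, (8): $t3=M[8]=1
sw $t5, (16) → M[16]=8
halt.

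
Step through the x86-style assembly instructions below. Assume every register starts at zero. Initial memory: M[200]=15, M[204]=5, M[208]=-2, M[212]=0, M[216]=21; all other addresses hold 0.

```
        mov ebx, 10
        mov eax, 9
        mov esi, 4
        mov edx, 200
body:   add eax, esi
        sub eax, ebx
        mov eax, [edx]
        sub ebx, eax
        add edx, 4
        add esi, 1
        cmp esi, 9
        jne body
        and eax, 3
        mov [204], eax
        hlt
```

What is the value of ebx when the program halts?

after mov ebx, 10: ebx=10
after mov eax, 9: eax=9
after mov esi, 4: esi=4
after mov edx, 200: edx=200
after add eax, esi: eax=9+4=13
after sub eax, ebx: eax=13-10=3
after mov eax, [edx]: eax=M[200]=15
after sub ebx, eax: ebx=10-15=-5
after add edx, 4: edx=200+4=204
after add esi, 1: esi=4+1=5
cmp esi, 9  (cmp 5,9)
jne body: taken
after add eax, esi: eax=15+5=20
after sub eax, ebx: eax=20-(-5)=25
after mov eax, [edx]: eax=M[204]=5
after sub ebx, eax: ebx=(-5)-5=-10
after add edx, 4: edx=204+4=208
after add esi, 1: esi=5+1=6
cmp esi, 9  (cmp 6,9)
jne body: taken
after add eax, esi: eax=5+6=11
after sub eax, ebx: eax=11-(-10)=21
after mov eax, [edx]: eax=M[208]=-2
after sub ebx, eax: ebx=(-10)-(-2)=-8
after add edx, 4: edx=208+4=212
after add esi, 1: esi=6+1=7
cmp esi, 9  (cmp 7,9)
jne body: taken
after add eax, esi: eax=(-2)+7=5
after sub eax, ebx: eax=5-(-8)=13
after mov eax, [edx]: eax=M[212]=0
after sub ebx, eax: ebx=(-8)-0=-8
after add edx, 4: edx=212+4=216
after add esi, 1: esi=7+1=8
cmp esi, 9  (cmp 8,9)
jne body: taken
after add eax, esi: eax=0+8=8
after sub eax, ebx: eax=8-(-8)=16
after mov eax, [edx]: eax=M[216]=21
after sub ebx, eax: ebx=(-8)-21=-29
after add edx, 4: edx=216+4=220
after add esi, 1: esi=8+1=9
cmp esi, 9  (cmp 9,9)
jne body: not taken
after and eax, 3: eax=21&3=1
mov [204], eax → M[204]=1
halt.

-29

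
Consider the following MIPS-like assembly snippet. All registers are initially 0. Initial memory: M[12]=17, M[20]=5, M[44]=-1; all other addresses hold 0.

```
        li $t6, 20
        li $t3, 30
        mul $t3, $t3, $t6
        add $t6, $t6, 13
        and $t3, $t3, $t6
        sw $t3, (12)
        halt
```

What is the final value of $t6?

$t6=20
$t3=30
$t3=30*20=600
$t6=20+13=33
$t3=600&33=0
sw $t3, (12) → M[12]=0
halt.

33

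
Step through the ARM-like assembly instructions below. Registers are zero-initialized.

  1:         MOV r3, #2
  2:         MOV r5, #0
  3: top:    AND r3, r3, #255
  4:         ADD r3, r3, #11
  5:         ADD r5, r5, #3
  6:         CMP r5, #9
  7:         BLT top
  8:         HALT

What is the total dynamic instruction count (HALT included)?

r3=2
r5=0
r3=2&255=2
r3=2+11=13
r5=0+3=3
CMP r5, #9  (cmp 3,9)
BLT top: taken
r3=13&255=13
r3=13+11=24
r5=3+3=6
CMP r5, #9  (cmp 6,9)
BLT top: taken
r3=24&255=24
r3=24+11=35
r5=6+3=9
CMP r5, #9  (cmp 9,9)
BLT top: not taken
halt.
Total executed instructions: 18.

18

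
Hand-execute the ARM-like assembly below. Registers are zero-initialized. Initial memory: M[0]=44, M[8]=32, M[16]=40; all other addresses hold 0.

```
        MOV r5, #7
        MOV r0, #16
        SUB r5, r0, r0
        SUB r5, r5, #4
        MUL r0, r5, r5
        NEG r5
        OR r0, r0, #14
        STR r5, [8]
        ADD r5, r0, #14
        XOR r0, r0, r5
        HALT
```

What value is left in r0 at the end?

50

r5=7
r0=16
r5=16-16=0
r5=0-4=-4
r0=(-4)*(-4)=16
r5=-(-4)=4
r0=16|14=30
STR r5, [8] → M[8]=4
r5=30+14=44
r0=30^44=50
halt.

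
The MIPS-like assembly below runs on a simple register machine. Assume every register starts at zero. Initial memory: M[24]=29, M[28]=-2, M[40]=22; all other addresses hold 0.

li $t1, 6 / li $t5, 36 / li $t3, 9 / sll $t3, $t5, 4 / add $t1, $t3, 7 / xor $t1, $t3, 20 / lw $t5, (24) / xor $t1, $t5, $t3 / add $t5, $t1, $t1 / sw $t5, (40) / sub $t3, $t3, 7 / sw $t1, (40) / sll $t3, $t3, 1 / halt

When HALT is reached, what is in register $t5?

1210

after li $t1, 6: $t1=6
after li $t5, 36: $t5=36
after li $t3, 9: $t3=9
after sll $t3, $t5, 4: $t3=36<<4=576
after add $t1, $t3, 7: $t1=576+7=583
after xor $t1, $t3, 20: $t1=576^20=596
after lw $t5, (24): $t5=M[24]=29
after xor $t1, $t5, $t3: $t1=29^576=605
after add $t5, $t1, $t1: $t5=605+605=1210
sw $t5, (40) → M[40]=1210
after sub $t3, $t3, 7: $t3=576-7=569
sw $t1, (40) → M[40]=605
after sll $t3, $t3, 1: $t3=569<<1=1138
halt.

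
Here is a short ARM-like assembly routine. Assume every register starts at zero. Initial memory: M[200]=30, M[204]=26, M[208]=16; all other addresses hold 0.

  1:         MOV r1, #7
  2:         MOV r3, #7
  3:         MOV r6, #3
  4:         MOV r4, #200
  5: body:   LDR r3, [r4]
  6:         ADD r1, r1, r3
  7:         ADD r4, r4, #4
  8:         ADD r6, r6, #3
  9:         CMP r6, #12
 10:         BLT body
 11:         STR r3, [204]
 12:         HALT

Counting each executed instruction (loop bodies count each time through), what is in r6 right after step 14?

9

r1=7
r3=7
r6=3
r4=200
r3=M[200]=30
r1=7+30=37
r4=200+4=204
r6=3+3=6
CMP r6, #12  (cmp 6,12)
BLT body: taken
r3=M[204]=26
r1=37+26=63
r4=204+4=208
r6=6+3=9
After step 14: r6 = 9.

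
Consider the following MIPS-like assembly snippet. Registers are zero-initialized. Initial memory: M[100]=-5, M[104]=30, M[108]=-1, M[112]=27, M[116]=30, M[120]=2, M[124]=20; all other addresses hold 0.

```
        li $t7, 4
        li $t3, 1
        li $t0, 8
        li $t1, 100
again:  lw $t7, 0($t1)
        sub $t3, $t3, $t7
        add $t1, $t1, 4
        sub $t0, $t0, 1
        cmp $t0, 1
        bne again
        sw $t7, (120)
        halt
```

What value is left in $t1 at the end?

128

$t7=4
$t3=1
$t0=8
$t1=100
$t7=M[100]=-5
$t3=1-(-5)=6
$t1=100+4=104
$t0=8-1=7
cmp $t0, 1  (cmp 7,1)
bne again: taken
$t7=M[104]=30
$t3=6-30=-24
$t1=104+4=108
$t0=7-1=6
cmp $t0, 1  (cmp 6,1)
bne again: taken
$t7=M[108]=-1
$t3=(-24)-(-1)=-23
$t1=108+4=112
$t0=6-1=5
cmp $t0, 1  (cmp 5,1)
bne again: taken
$t7=M[112]=27
$t3=(-23)-27=-50
$t1=112+4=116
$t0=5-1=4
cmp $t0, 1  (cmp 4,1)
bne again: taken
$t7=M[116]=30
$t3=(-50)-30=-80
$t1=116+4=120
$t0=4-1=3
cmp $t0, 1  (cmp 3,1)
bne again: taken
$t7=M[120]=2
$t3=(-80)-2=-82
$t1=120+4=124
$t0=3-1=2
cmp $t0, 1  (cmp 2,1)
bne again: taken
$t7=M[124]=20
$t3=(-82)-20=-102
$t1=124+4=128
$t0=2-1=1
cmp $t0, 1  (cmp 1,1)
bne again: not taken
sw $t7, (120) → M[120]=20
halt.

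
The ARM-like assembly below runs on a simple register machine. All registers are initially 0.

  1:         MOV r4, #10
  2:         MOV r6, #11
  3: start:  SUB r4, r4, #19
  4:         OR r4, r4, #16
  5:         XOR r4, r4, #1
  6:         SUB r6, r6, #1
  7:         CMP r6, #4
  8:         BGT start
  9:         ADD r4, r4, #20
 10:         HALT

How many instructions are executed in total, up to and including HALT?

46

MOV r4, #10 → r4=10
MOV r6, #11 → r6=11
SUB r4, r4, #19 → r4=10-19=-9
OR r4, r4, #16 → r4=(-9)|16=-9
XOR r4, r4, #1 → r4=(-9)^1=-10
SUB r6, r6, #1 → r6=11-1=10
CMP r6, #4  (cmp 10,4)
BGT start: taken
SUB r4, r4, #19 → r4=(-10)-19=-29
OR r4, r4, #16 → r4=(-29)|16=-13
XOR r4, r4, #1 → r4=(-13)^1=-14
SUB r6, r6, #1 → r6=10-1=9
CMP r6, #4  (cmp 9,4)
BGT start: taken
SUB r4, r4, #19 → r4=(-14)-19=-33
OR r4, r4, #16 → r4=(-33)|16=-33
XOR r4, r4, #1 → r4=(-33)^1=-34
SUB r6, r6, #1 → r6=9-1=8
CMP r6, #4  (cmp 8,4)
BGT start: taken
SUB r4, r4, #19 → r4=(-34)-19=-53
OR r4, r4, #16 → r4=(-53)|16=-37
XOR r4, r4, #1 → r4=(-37)^1=-38
SUB r6, r6, #1 → r6=8-1=7
CMP r6, #4  (cmp 7,4)
BGT start: taken
SUB r4, r4, #19 → r4=(-38)-19=-57
OR r4, r4, #16 → r4=(-57)|16=-41
XOR r4, r4, #1 → r4=(-41)^1=-42
SUB r6, r6, #1 → r6=7-1=6
CMP r6, #4  (cmp 6,4)
BGT start: taken
SUB r4, r4, #19 → r4=(-42)-19=-61
OR r4, r4, #16 → r4=(-61)|16=-45
XOR r4, r4, #1 → r4=(-45)^1=-46
SUB r6, r6, #1 → r6=6-1=5
CMP r6, #4  (cmp 5,4)
BGT start: taken
SUB r4, r4, #19 → r4=(-46)-19=-65
OR r4, r4, #16 → r4=(-65)|16=-65
XOR r4, r4, #1 → r4=(-65)^1=-66
SUB r6, r6, #1 → r6=5-1=4
CMP r6, #4  (cmp 4,4)
BGT start: not taken
ADD r4, r4, #20 → r4=(-66)+20=-46
halt.
Total executed instructions: 46.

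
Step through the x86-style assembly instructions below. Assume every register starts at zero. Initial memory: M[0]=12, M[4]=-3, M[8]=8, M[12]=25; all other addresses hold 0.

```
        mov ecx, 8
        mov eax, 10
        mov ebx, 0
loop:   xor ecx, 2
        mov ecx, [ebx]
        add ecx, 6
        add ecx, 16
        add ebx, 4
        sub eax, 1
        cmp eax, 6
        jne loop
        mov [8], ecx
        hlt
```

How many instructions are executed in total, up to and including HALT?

37

ecx=8
eax=10
ebx=0
ecx=8^2=10
ecx=M[0]=12
ecx=12+6=18
ecx=18+16=34
ebx=0+4=4
eax=10-1=9
cmp eax, 6  (cmp 9,6)
jne loop: taken
ecx=34^2=32
ecx=M[4]=-3
ecx=(-3)+6=3
ecx=3+16=19
ebx=4+4=8
eax=9-1=8
cmp eax, 6  (cmp 8,6)
jne loop: taken
ecx=19^2=17
ecx=M[8]=8
ecx=8+6=14
ecx=14+16=30
ebx=8+4=12
eax=8-1=7
cmp eax, 6  (cmp 7,6)
jne loop: taken
ecx=30^2=28
ecx=M[12]=25
ecx=25+6=31
ecx=31+16=47
ebx=12+4=16
eax=7-1=6
cmp eax, 6  (cmp 6,6)
jne loop: not taken
mov [8], ecx → M[8]=47
halt.
Total executed instructions: 37.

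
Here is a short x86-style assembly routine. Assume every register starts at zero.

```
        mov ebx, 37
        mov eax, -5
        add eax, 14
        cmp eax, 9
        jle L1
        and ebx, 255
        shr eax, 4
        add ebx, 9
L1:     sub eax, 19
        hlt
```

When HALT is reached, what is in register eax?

-10

ebx=37
eax=-5
eax=(-5)+14=9
cmp eax, 9  (cmp 9,9)
jle L1: taken
eax=9-19=-10
halt.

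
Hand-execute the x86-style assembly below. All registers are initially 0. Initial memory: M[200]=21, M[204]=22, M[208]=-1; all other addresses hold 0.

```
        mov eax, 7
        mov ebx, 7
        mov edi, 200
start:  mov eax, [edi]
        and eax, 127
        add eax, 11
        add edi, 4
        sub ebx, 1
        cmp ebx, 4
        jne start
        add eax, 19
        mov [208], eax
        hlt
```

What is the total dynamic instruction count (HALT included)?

27

eax=7
ebx=7
edi=200
eax=M[200]=21
eax=21&127=21
eax=21+11=32
edi=200+4=204
ebx=7-1=6
cmp ebx, 4  (cmp 6,4)
jne start: taken
eax=M[204]=22
eax=22&127=22
eax=22+11=33
edi=204+4=208
ebx=6-1=5
cmp ebx, 4  (cmp 5,4)
jne start: taken
eax=M[208]=-1
eax=(-1)&127=127
eax=127+11=138
edi=208+4=212
ebx=5-1=4
cmp ebx, 4  (cmp 4,4)
jne start: not taken
eax=138+19=157
mov [208], eax → M[208]=157
halt.
Total executed instructions: 27.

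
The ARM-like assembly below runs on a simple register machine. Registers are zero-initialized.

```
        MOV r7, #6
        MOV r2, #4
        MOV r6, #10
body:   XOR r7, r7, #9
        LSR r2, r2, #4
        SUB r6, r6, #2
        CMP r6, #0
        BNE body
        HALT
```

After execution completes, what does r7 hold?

r7=6
r2=4
r6=10
r7=6^9=15
r2=4>>4=0
r6=10-2=8
CMP r6, #0  (cmp 8,0)
BNE body: taken
r7=15^9=6
r2=0>>4=0
r6=8-2=6
CMP r6, #0  (cmp 6,0)
BNE body: taken
r7=6^9=15
r2=0>>4=0
r6=6-2=4
CMP r6, #0  (cmp 4,0)
BNE body: taken
r7=15^9=6
r2=0>>4=0
r6=4-2=2
CMP r6, #0  (cmp 2,0)
BNE body: taken
r7=6^9=15
r2=0>>4=0
r6=2-2=0
CMP r6, #0  (cmp 0,0)
BNE body: not taken
halt.

15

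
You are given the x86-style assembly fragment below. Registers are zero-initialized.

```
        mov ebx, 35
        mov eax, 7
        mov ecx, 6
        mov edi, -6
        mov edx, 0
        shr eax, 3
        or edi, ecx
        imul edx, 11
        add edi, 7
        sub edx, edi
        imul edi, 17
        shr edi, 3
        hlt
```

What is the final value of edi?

ebx=35
eax=7
ecx=6
edi=-6
edx=0
eax=7>>3=0
edi=(-6)|6=-2
edx=0*11=0
edi=(-2)+7=5
edx=0-5=-5
edi=5*17=85
edi=85>>3=10
halt.

10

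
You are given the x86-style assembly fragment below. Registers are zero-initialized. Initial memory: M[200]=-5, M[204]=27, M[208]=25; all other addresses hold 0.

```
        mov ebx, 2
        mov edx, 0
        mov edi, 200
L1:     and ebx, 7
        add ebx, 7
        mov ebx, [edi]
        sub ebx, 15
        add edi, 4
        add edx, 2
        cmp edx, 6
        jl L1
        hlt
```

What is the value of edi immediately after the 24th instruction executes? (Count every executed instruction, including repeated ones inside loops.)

ebx=2
edx=0
edi=200
ebx=2&7=2
ebx=2+7=9
ebx=M[200]=-5
ebx=(-5)-15=-20
edi=200+4=204
edx=0+2=2
cmp edx, 6  (cmp 2,6)
jl L1: taken
ebx=(-20)&7=4
ebx=4+7=11
ebx=M[204]=27
ebx=27-15=12
edi=204+4=208
edx=2+2=4
cmp edx, 6  (cmp 4,6)
jl L1: taken
ebx=12&7=4
ebx=4+7=11
ebx=M[208]=25
ebx=25-15=10
edi=208+4=212
After step 24: edi = 212.

212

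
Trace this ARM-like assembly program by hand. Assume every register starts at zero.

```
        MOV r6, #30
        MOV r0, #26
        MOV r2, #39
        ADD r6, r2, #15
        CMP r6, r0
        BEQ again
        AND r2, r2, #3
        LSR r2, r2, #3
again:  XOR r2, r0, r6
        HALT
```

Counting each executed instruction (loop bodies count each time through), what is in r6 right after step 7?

after MOV r6, #30: r6=30
after MOV r0, #26: r0=26
after MOV r2, #39: r2=39
after ADD r6, r2, #15: r6=39+15=54
CMP r6, r0  (cmp 54,26)
BEQ again: not taken
after AND r2, r2, #3: r2=39&3=3
After step 7: r6 = 54.

54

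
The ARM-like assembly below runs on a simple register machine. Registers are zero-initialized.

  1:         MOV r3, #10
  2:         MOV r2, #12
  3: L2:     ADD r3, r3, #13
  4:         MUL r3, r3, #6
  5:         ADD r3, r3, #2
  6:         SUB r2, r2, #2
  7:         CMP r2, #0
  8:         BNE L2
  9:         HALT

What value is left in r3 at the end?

r3=10
r2=12
r3=10+13=23
r3=23*6=138
r3=138+2=140
r2=12-2=10
CMP r2, #0  (cmp 10,0)
BNE L2: taken
r3=140+13=153
r3=153*6=918
r3=918+2=920
r2=10-2=8
CMP r2, #0  (cmp 8,0)
BNE L2: taken
r3=920+13=933
r3=933*6=5598
r3=5598+2=5600
r2=8-2=6
CMP r2, #0  (cmp 6,0)
BNE L2: taken
r3=5600+13=5613
r3=5613*6=33678
r3=33678+2=33680
r2=6-2=4
CMP r2, #0  (cmp 4,0)
BNE L2: taken
r3=33680+13=33693
r3=33693*6=202158
r3=202158+2=202160
r2=4-2=2
CMP r2, #0  (cmp 2,0)
BNE L2: taken
r3=202160+13=202173
r3=202173*6=1213038
r3=1213038+2=1213040
r2=2-2=0
CMP r2, #0  (cmp 0,0)
BNE L2: not taken
halt.

1213040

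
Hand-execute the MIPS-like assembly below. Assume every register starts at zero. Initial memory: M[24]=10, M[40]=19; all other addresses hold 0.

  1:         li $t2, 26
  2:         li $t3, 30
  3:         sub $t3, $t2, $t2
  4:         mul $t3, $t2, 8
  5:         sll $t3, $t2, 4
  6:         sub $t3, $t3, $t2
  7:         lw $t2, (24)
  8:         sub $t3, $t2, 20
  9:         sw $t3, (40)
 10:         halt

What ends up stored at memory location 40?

-10

after li $t2, 26: $t2=26
after li $t3, 30: $t3=30
after sub $t3, $t2, $t2: $t3=26-26=0
after mul $t3, $t2, 8: $t3=26*8=208
after sll $t3, $t2, 4: $t3=26<<4=416
after sub $t3, $t3, $t2: $t3=416-26=390
after lw $t2, (24): $t2=M[24]=10
after sub $t3, $t2, 20: $t3=10-20=-10
sw $t3, (40) → M[40]=-10
halt.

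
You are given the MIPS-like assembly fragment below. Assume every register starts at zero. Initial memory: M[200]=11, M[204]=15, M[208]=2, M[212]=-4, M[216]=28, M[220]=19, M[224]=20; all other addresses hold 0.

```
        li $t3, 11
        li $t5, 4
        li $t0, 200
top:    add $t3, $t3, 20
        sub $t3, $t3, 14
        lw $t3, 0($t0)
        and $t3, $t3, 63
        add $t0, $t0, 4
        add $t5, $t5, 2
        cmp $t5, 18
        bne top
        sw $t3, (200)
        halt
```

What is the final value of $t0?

after li $t3, 11: $t3=11
after li $t5, 4: $t5=4
after li $t0, 200: $t0=200
after add $t3, $t3, 20: $t3=11+20=31
after sub $t3, $t3, 14: $t3=31-14=17
after lw $t3, 0($t0): $t3=M[200]=11
after and $t3, $t3, 63: $t3=11&63=11
after add $t0, $t0, 4: $t0=200+4=204
after add $t5, $t5, 2: $t5=4+2=6
cmp $t5, 18  (cmp 6,18)
bne top: taken
after add $t3, $t3, 20: $t3=11+20=31
after sub $t3, $t3, 14: $t3=31-14=17
after lw $t3, 0($t0): $t3=M[204]=15
after and $t3, $t3, 63: $t3=15&63=15
after add $t0, $t0, 4: $t0=204+4=208
after add $t5, $t5, 2: $t5=6+2=8
cmp $t5, 18  (cmp 8,18)
bne top: taken
after add $t3, $t3, 20: $t3=15+20=35
after sub $t3, $t3, 14: $t3=35-14=21
after lw $t3, 0($t0): $t3=M[208]=2
after and $t3, $t3, 63: $t3=2&63=2
after add $t0, $t0, 4: $t0=208+4=212
after add $t5, $t5, 2: $t5=8+2=10
cmp $t5, 18  (cmp 10,18)
bne top: taken
after add $t3, $t3, 20: $t3=2+20=22
after sub $t3, $t3, 14: $t3=22-14=8
after lw $t3, 0($t0): $t3=M[212]=-4
after and $t3, $t3, 63: $t3=(-4)&63=60
after add $t0, $t0, 4: $t0=212+4=216
after add $t5, $t5, 2: $t5=10+2=12
cmp $t5, 18  (cmp 12,18)
bne top: taken
after add $t3, $t3, 20: $t3=60+20=80
after sub $t3, $t3, 14: $t3=80-14=66
after lw $t3, 0($t0): $t3=M[216]=28
after and $t3, $t3, 63: $t3=28&63=28
after add $t0, $t0, 4: $t0=216+4=220
after add $t5, $t5, 2: $t5=12+2=14
cmp $t5, 18  (cmp 14,18)
bne top: taken
after add $t3, $t3, 20: $t3=28+20=48
after sub $t3, $t3, 14: $t3=48-14=34
after lw $t3, 0($t0): $t3=M[220]=19
after and $t3, $t3, 63: $t3=19&63=19
after add $t0, $t0, 4: $t0=220+4=224
after add $t5, $t5, 2: $t5=14+2=16
cmp $t5, 18  (cmp 16,18)
bne top: taken
after add $t3, $t3, 20: $t3=19+20=39
after sub $t3, $t3, 14: $t3=39-14=25
after lw $t3, 0($t0): $t3=M[224]=20
after and $t3, $t3, 63: $t3=20&63=20
after add $t0, $t0, 4: $t0=224+4=228
after add $t5, $t5, 2: $t5=16+2=18
cmp $t5, 18  (cmp 18,18)
bne top: not taken
sw $t3, (200) → M[200]=20
halt.

228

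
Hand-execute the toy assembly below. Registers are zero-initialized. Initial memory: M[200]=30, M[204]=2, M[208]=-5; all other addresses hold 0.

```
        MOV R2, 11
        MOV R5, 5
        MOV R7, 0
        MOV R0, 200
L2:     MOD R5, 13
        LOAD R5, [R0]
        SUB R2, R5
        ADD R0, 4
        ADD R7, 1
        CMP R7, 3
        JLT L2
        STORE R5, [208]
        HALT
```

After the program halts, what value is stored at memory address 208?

-5

R2=11
R5=5
R7=0
R0=200
R5=5%13=5
R5=M[200]=30
R2=11-30=-19
R0=200+4=204
R7=0+1=1
CMP R7, 3  (cmp 1,3)
JLT L2: taken
R5=30%13=4
R5=M[204]=2
R2=(-19)-2=-21
R0=204+4=208
R7=1+1=2
CMP R7, 3  (cmp 2,3)
JLT L2: taken
R5=2%13=2
R5=M[208]=-5
R2=(-21)-(-5)=-16
R0=208+4=212
R7=2+1=3
CMP R7, 3  (cmp 3,3)
JLT L2: not taken
STORE R5, [208] → M[208]=-5
halt.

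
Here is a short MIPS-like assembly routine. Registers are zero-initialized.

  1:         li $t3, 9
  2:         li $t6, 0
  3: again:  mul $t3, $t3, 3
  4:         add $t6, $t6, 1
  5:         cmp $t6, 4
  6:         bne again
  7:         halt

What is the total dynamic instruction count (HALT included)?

19

$t3=9
$t6=0
$t3=9*3=27
$t6=0+1=1
cmp $t6, 4  (cmp 1,4)
bne again: taken
$t3=27*3=81
$t6=1+1=2
cmp $t6, 4  (cmp 2,4)
bne again: taken
$t3=81*3=243
$t6=2+1=3
cmp $t6, 4  (cmp 3,4)
bne again: taken
$t3=243*3=729
$t6=3+1=4
cmp $t6, 4  (cmp 4,4)
bne again: not taken
halt.
Total executed instructions: 19.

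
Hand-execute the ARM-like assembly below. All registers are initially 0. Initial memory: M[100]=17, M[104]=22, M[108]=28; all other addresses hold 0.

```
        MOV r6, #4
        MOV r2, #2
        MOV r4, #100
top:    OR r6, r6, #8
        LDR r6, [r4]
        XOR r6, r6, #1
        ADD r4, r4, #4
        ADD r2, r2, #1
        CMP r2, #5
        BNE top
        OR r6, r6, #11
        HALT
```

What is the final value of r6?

31

r6=4
r2=2
r4=100
r6=4|8=12
r6=M[100]=17
r6=17^1=16
r4=100+4=104
r2=2+1=3
CMP r2, #5  (cmp 3,5)
BNE top: taken
r6=16|8=24
r6=M[104]=22
r6=22^1=23
r4=104+4=108
r2=3+1=4
CMP r2, #5  (cmp 4,5)
BNE top: taken
r6=23|8=31
r6=M[108]=28
r6=28^1=29
r4=108+4=112
r2=4+1=5
CMP r2, #5  (cmp 5,5)
BNE top: not taken
r6=29|11=31
halt.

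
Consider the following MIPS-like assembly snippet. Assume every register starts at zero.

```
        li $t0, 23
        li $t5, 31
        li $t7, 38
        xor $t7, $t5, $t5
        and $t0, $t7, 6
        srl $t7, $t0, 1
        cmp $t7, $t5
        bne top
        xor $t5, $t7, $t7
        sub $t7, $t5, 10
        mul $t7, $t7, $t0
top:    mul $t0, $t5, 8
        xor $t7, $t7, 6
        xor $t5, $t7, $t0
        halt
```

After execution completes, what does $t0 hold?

248

$t0=23
$t5=31
$t7=38
$t7=31^31=0
$t0=0&6=0
$t7=0>>1=0
cmp $t7, $t5  (cmp 0,31)
bne top: taken
$t0=31*8=248
$t7=0^6=6
$t5=6^248=254
halt.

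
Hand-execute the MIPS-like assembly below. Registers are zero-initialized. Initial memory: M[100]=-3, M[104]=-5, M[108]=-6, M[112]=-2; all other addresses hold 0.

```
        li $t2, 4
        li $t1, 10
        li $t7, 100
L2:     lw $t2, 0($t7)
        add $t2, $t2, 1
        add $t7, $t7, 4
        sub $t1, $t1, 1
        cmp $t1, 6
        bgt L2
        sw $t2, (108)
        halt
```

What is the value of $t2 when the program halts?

-1

$t2=4
$t1=10
$t7=100
$t2=M[100]=-3
$t2=(-3)+1=-2
$t7=100+4=104
$t1=10-1=9
cmp $t1, 6  (cmp 9,6)
bgt L2: taken
$t2=M[104]=-5
$t2=(-5)+1=-4
$t7=104+4=108
$t1=9-1=8
cmp $t1, 6  (cmp 8,6)
bgt L2: taken
$t2=M[108]=-6
$t2=(-6)+1=-5
$t7=108+4=112
$t1=8-1=7
cmp $t1, 6  (cmp 7,6)
bgt L2: taken
$t2=M[112]=-2
$t2=(-2)+1=-1
$t7=112+4=116
$t1=7-1=6
cmp $t1, 6  (cmp 6,6)
bgt L2: not taken
sw $t2, (108) → M[108]=-1
halt.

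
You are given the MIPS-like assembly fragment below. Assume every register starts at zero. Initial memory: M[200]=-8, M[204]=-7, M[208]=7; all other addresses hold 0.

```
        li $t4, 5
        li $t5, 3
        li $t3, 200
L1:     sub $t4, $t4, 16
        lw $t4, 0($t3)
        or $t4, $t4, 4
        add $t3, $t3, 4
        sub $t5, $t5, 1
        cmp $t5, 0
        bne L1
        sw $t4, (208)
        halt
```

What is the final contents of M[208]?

7

li $t4, 5 → $t4=5
li $t5, 3 → $t5=3
li $t3, 200 → $t3=200
sub $t4, $t4, 16 → $t4=5-16=-11
lw $t4, 0($t3) → $t4=M[200]=-8
or $t4, $t4, 4 → $t4=(-8)|4=-4
add $t3, $t3, 4 → $t3=200+4=204
sub $t5, $t5, 1 → $t5=3-1=2
cmp $t5, 0  (cmp 2,0)
bne L1: taken
sub $t4, $t4, 16 → $t4=(-4)-16=-20
lw $t4, 0($t3) → $t4=M[204]=-7
or $t4, $t4, 4 → $t4=(-7)|4=-3
add $t3, $t3, 4 → $t3=204+4=208
sub $t5, $t5, 1 → $t5=2-1=1
cmp $t5, 0  (cmp 1,0)
bne L1: taken
sub $t4, $t4, 16 → $t4=(-3)-16=-19
lw $t4, 0($t3) → $t4=M[208]=7
or $t4, $t4, 4 → $t4=7|4=7
add $t3, $t3, 4 → $t3=208+4=212
sub $t5, $t5, 1 → $t5=1-1=0
cmp $t5, 0  (cmp 0,0)
bne L1: not taken
sw $t4, (208) → M[208]=7
halt.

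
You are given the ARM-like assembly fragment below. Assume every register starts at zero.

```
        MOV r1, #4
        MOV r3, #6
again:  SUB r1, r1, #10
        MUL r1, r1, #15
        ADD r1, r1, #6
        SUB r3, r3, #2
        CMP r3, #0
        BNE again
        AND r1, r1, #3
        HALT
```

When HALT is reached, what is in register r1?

0

after MOV r1, #4: r1=4
after MOV r3, #6: r3=6
after SUB r1, r1, #10: r1=4-10=-6
after MUL r1, r1, #15: r1=(-6)*15=-90
after ADD r1, r1, #6: r1=(-90)+6=-84
after SUB r3, r3, #2: r3=6-2=4
CMP r3, #0  (cmp 4,0)
BNE again: taken
after SUB r1, r1, #10: r1=(-84)-10=-94
after MUL r1, r1, #15: r1=(-94)*15=-1410
after ADD r1, r1, #6: r1=(-1410)+6=-1404
after SUB r3, r3, #2: r3=4-2=2
CMP r3, #0  (cmp 2,0)
BNE again: taken
after SUB r1, r1, #10: r1=(-1404)-10=-1414
after MUL r1, r1, #15: r1=(-1414)*15=-21210
after ADD r1, r1, #6: r1=(-21210)+6=-21204
after SUB r3, r3, #2: r3=2-2=0
CMP r3, #0  (cmp 0,0)
BNE again: not taken
after AND r1, r1, #3: r1=(-21204)&3=0
halt.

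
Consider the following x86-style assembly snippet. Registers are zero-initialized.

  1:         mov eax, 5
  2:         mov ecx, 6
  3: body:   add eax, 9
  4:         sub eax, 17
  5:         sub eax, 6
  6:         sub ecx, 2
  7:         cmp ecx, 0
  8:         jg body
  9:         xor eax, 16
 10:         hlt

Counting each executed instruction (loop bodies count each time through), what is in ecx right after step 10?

mov eax, 5 → eax=5
mov ecx, 6 → ecx=6
add eax, 9 → eax=5+9=14
sub eax, 17 → eax=14-17=-3
sub eax, 6 → eax=(-3)-6=-9
sub ecx, 2 → ecx=6-2=4
cmp ecx, 0  (cmp 4,0)
jg body: taken
add eax, 9 → eax=(-9)+9=0
sub eax, 17 → eax=0-17=-17
After step 10: ecx = 4.

4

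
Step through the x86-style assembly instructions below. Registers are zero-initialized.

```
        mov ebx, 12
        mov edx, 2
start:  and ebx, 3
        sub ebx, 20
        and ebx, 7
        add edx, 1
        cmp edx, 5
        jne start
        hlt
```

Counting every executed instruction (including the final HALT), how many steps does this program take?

21

after mov ebx, 12: ebx=12
after mov edx, 2: edx=2
after and ebx, 3: ebx=12&3=0
after sub ebx, 20: ebx=0-20=-20
after and ebx, 7: ebx=(-20)&7=4
after add edx, 1: edx=2+1=3
cmp edx, 5  (cmp 3,5)
jne start: taken
after and ebx, 3: ebx=4&3=0
after sub ebx, 20: ebx=0-20=-20
after and ebx, 7: ebx=(-20)&7=4
after add edx, 1: edx=3+1=4
cmp edx, 5  (cmp 4,5)
jne start: taken
after and ebx, 3: ebx=4&3=0
after sub ebx, 20: ebx=0-20=-20
after and ebx, 7: ebx=(-20)&7=4
after add edx, 1: edx=4+1=5
cmp edx, 5  (cmp 5,5)
jne start: not taken
halt.
Total executed instructions: 21.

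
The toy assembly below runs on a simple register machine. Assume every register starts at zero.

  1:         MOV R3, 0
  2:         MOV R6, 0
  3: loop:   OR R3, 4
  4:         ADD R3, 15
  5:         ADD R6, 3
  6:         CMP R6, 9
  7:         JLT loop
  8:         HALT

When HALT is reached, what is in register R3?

MOV R3, 0 → R3=0
MOV R6, 0 → R6=0
OR R3, 4 → R3=0|4=4
ADD R3, 15 → R3=4+15=19
ADD R6, 3 → R6=0+3=3
CMP R6, 9  (cmp 3,9)
JLT loop: taken
OR R3, 4 → R3=19|4=23
ADD R3, 15 → R3=23+15=38
ADD R6, 3 → R6=3+3=6
CMP R6, 9  (cmp 6,9)
JLT loop: taken
OR R3, 4 → R3=38|4=38
ADD R3, 15 → R3=38+15=53
ADD R6, 3 → R6=6+3=9
CMP R6, 9  (cmp 9,9)
JLT loop: not taken
halt.

53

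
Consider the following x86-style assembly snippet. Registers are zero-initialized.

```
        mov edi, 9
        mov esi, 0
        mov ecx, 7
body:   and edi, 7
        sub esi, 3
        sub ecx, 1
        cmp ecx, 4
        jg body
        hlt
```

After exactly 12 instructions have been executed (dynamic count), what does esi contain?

edi=9
esi=0
ecx=7
edi=9&7=1
esi=0-3=-3
ecx=7-1=6
cmp ecx, 4  (cmp 6,4)
jg body: taken
edi=1&7=1
esi=(-3)-3=-6
ecx=6-1=5
cmp ecx, 4  (cmp 5,4)
After step 12: esi = -6.

-6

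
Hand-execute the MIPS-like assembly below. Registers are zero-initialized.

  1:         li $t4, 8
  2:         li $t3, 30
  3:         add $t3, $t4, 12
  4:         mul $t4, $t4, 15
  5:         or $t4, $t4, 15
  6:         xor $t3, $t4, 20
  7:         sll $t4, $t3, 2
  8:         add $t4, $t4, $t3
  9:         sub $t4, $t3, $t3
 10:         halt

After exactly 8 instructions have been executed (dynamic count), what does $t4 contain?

after li $t4, 8: $t4=8
after li $t3, 30: $t3=30
after add $t3, $t4, 12: $t3=8+12=20
after mul $t4, $t4, 15: $t4=8*15=120
after or $t4, $t4, 15: $t4=120|15=127
after xor $t3, $t4, 20: $t3=127^20=107
after sll $t4, $t3, 2: $t4=107<<2=428
after add $t4, $t4, $t3: $t4=428+107=535
After step 8: $t4 = 535.

535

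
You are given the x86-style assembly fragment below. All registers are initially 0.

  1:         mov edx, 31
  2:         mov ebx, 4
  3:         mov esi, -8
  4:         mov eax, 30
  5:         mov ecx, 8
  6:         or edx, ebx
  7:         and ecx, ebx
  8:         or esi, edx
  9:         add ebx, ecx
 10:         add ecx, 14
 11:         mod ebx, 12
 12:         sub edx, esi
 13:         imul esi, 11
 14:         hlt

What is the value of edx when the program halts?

32

edx=31
ebx=4
esi=-8
eax=30
ecx=8
edx=31|4=31
ecx=8&4=0
esi=(-8)|31=-1
ebx=4+0=4
ecx=0+14=14
ebx=4%12=4
edx=31-(-1)=32
esi=(-1)*11=-11
halt.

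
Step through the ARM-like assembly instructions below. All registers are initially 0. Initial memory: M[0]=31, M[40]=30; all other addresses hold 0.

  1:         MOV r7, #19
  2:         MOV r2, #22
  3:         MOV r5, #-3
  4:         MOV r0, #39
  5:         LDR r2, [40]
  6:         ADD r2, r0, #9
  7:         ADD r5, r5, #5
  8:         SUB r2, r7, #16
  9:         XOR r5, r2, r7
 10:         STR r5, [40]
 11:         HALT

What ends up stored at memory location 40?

after MOV r7, #19: r7=19
after MOV r2, #22: r2=22
after MOV r5, #-3: r5=-3
after MOV r0, #39: r0=39
after LDR r2, [40]: r2=M[40]=30
after ADD r2, r0, #9: r2=39+9=48
after ADD r5, r5, #5: r5=(-3)+5=2
after SUB r2, r7, #16: r2=19-16=3
after XOR r5, r2, r7: r5=3^19=16
STR r5, [40] → M[40]=16
halt.

16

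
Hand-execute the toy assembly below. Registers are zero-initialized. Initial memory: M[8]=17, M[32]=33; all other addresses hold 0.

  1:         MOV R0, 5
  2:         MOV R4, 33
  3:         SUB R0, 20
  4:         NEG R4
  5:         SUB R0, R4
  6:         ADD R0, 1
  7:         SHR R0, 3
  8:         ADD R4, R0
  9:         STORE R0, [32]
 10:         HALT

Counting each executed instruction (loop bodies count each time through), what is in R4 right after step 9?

-31

MOV R0, 5 → R0=5
MOV R4, 33 → R4=33
SUB R0, 20 → R0=5-20=-15
NEG R4 → R4=-(33)=-33
SUB R0, R4 → R0=(-15)-(-33)=18
ADD R0, 1 → R0=18+1=19
SHR R0, 3 → R0=19>>3=2
ADD R4, R0 → R4=(-33)+2=-31
STORE R0, [32] → M[32]=2
After step 9: R4 = -31.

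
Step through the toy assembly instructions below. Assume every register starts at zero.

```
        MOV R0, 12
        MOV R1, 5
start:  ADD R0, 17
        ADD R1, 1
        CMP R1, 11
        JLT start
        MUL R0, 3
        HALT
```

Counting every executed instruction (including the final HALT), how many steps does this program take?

28

after MOV R0, 12: R0=12
after MOV R1, 5: R1=5
after ADD R0, 17: R0=12+17=29
after ADD R1, 1: R1=5+1=6
CMP R1, 11  (cmp 6,11)
JLT start: taken
after ADD R0, 17: R0=29+17=46
after ADD R1, 1: R1=6+1=7
CMP R1, 11  (cmp 7,11)
JLT start: taken
after ADD R0, 17: R0=46+17=63
after ADD R1, 1: R1=7+1=8
CMP R1, 11  (cmp 8,11)
JLT start: taken
after ADD R0, 17: R0=63+17=80
after ADD R1, 1: R1=8+1=9
CMP R1, 11  (cmp 9,11)
JLT start: taken
after ADD R0, 17: R0=80+17=97
after ADD R1, 1: R1=9+1=10
CMP R1, 11  (cmp 10,11)
JLT start: taken
after ADD R0, 17: R0=97+17=114
after ADD R1, 1: R1=10+1=11
CMP R1, 11  (cmp 11,11)
JLT start: not taken
after MUL R0, 3: R0=114*3=342
halt.
Total executed instructions: 28.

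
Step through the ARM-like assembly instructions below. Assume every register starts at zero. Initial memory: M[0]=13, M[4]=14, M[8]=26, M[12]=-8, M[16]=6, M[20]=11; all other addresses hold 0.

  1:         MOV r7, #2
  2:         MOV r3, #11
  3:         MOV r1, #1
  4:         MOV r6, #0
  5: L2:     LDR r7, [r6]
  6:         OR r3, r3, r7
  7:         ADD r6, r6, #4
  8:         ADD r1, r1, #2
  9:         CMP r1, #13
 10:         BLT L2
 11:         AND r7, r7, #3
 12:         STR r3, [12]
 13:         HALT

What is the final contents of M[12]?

-1

r7=2
r3=11
r1=1
r6=0
r7=M[0]=13
r3=11|13=15
r6=0+4=4
r1=1+2=3
CMP r1, #13  (cmp 3,13)
BLT L2: taken
r7=M[4]=14
r3=15|14=15
r6=4+4=8
r1=3+2=5
CMP r1, #13  (cmp 5,13)
BLT L2: taken
r7=M[8]=26
r3=15|26=31
r6=8+4=12
r1=5+2=7
CMP r1, #13  (cmp 7,13)
BLT L2: taken
r7=M[12]=-8
r3=31|(-8)=-1
r6=12+4=16
r1=7+2=9
CMP r1, #13  (cmp 9,13)
BLT L2: taken
r7=M[16]=6
r3=(-1)|6=-1
r6=16+4=20
r1=9+2=11
CMP r1, #13  (cmp 11,13)
BLT L2: taken
r7=M[20]=11
r3=(-1)|11=-1
r6=20+4=24
r1=11+2=13
CMP r1, #13  (cmp 13,13)
BLT L2: not taken
r7=11&3=3
STR r3, [12] → M[12]=-1
halt.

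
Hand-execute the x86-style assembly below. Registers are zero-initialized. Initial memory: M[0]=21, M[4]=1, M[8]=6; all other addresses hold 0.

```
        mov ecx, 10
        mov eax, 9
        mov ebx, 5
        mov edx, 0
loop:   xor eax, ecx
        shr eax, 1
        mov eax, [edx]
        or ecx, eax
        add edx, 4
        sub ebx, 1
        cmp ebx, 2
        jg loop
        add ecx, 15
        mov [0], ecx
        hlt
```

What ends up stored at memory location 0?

46

after mov ecx, 10: ecx=10
after mov eax, 9: eax=9
after mov ebx, 5: ebx=5
after mov edx, 0: edx=0
after xor eax, ecx: eax=9^10=3
after shr eax, 1: eax=3>>1=1
after mov eax, [edx]: eax=M[0]=21
after or ecx, eax: ecx=10|21=31
after add edx, 4: edx=0+4=4
after sub ebx, 1: ebx=5-1=4
cmp ebx, 2  (cmp 4,2)
jg loop: taken
after xor eax, ecx: eax=21^31=10
after shr eax, 1: eax=10>>1=5
after mov eax, [edx]: eax=M[4]=1
after or ecx, eax: ecx=31|1=31
after add edx, 4: edx=4+4=8
after sub ebx, 1: ebx=4-1=3
cmp ebx, 2  (cmp 3,2)
jg loop: taken
after xor eax, ecx: eax=1^31=30
after shr eax, 1: eax=30>>1=15
after mov eax, [edx]: eax=M[8]=6
after or ecx, eax: ecx=31|6=31
after add edx, 4: edx=8+4=12
after sub ebx, 1: ebx=3-1=2
cmp ebx, 2  (cmp 2,2)
jg loop: not taken
after add ecx, 15: ecx=31+15=46
mov [0], ecx → M[0]=46
halt.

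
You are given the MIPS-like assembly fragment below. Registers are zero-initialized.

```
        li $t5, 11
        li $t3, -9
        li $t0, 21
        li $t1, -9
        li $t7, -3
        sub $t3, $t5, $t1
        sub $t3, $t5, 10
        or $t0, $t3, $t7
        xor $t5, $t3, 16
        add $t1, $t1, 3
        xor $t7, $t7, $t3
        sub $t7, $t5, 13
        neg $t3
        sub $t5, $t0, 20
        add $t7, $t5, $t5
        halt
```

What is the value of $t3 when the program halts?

-1

li $t5, 11 → $t5=11
li $t3, -9 → $t3=-9
li $t0, 21 → $t0=21
li $t1, -9 → $t1=-9
li $t7, -3 → $t7=-3
sub $t3, $t5, $t1 → $t3=11-(-9)=20
sub $t3, $t5, 10 → $t3=11-10=1
or $t0, $t3, $t7 → $t0=1|(-3)=-3
xor $t5, $t3, 16 → $t5=1^16=17
add $t1, $t1, 3 → $t1=(-9)+3=-6
xor $t7, $t7, $t3 → $t7=(-3)^1=-4
sub $t7, $t5, 13 → $t7=17-13=4
neg $t3 → $t3=-(1)=-1
sub $t5, $t0, 20 → $t5=(-3)-20=-23
add $t7, $t5, $t5 → $t7=(-23)+(-23)=-46
halt.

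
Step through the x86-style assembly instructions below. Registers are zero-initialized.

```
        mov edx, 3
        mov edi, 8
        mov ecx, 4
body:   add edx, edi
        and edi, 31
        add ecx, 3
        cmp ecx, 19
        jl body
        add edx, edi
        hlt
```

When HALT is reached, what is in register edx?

51

edx=3
edi=8
ecx=4
edx=3+8=11
edi=8&31=8
ecx=4+3=7
cmp ecx, 19  (cmp 7,19)
jl body: taken
edx=11+8=19
edi=8&31=8
ecx=7+3=10
cmp ecx, 19  (cmp 10,19)
jl body: taken
edx=19+8=27
edi=8&31=8
ecx=10+3=13
cmp ecx, 19  (cmp 13,19)
jl body: taken
edx=27+8=35
edi=8&31=8
ecx=13+3=16
cmp ecx, 19  (cmp 16,19)
jl body: taken
edx=35+8=43
edi=8&31=8
ecx=16+3=19
cmp ecx, 19  (cmp 19,19)
jl body: not taken
edx=43+8=51
halt.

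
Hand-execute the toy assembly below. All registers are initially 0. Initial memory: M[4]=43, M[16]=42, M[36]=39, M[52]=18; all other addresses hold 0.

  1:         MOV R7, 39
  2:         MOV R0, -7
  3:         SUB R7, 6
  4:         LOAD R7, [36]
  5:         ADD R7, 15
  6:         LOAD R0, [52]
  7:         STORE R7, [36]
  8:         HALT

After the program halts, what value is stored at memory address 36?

MOV R7, 39 → R7=39
MOV R0, -7 → R0=-7
SUB R7, 6 → R7=39-6=33
LOAD R7, [36] → R7=M[36]=39
ADD R7, 15 → R7=39+15=54
LOAD R0, [52] → R0=M[52]=18
STORE R7, [36] → M[36]=54
halt.

54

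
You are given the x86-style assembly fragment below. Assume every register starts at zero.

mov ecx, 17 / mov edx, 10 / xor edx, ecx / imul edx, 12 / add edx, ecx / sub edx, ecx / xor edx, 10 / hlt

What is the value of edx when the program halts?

334

after mov ecx, 17: ecx=17
after mov edx, 10: edx=10
after xor edx, ecx: edx=10^17=27
after imul edx, 12: edx=27*12=324
after add edx, ecx: edx=324+17=341
after sub edx, ecx: edx=341-17=324
after xor edx, 10: edx=324^10=334
halt.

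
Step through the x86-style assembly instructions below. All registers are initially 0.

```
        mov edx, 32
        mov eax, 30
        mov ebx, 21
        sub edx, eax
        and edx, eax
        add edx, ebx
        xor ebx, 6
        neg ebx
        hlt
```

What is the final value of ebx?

edx=32
eax=30
ebx=21
edx=32-30=2
edx=2&30=2
edx=2+21=23
ebx=21^6=19
ebx=-(19)=-19
halt.

-19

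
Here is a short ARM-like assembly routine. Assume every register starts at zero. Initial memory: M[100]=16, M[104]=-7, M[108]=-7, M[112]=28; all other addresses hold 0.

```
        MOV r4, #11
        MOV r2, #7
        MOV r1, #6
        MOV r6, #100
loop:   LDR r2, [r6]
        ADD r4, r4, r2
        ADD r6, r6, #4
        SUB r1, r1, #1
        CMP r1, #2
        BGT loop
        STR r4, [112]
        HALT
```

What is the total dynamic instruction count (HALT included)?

30

r4=11
r2=7
r1=6
r6=100
r2=M[100]=16
r4=11+16=27
r6=100+4=104
r1=6-1=5
CMP r1, #2  (cmp 5,2)
BGT loop: taken
r2=M[104]=-7
r4=27+(-7)=20
r6=104+4=108
r1=5-1=4
CMP r1, #2  (cmp 4,2)
BGT loop: taken
r2=M[108]=-7
r4=20+(-7)=13
r6=108+4=112
r1=4-1=3
CMP r1, #2  (cmp 3,2)
BGT loop: taken
r2=M[112]=28
r4=13+28=41
r6=112+4=116
r1=3-1=2
CMP r1, #2  (cmp 2,2)
BGT loop: not taken
STR r4, [112] → M[112]=41
halt.
Total executed instructions: 30.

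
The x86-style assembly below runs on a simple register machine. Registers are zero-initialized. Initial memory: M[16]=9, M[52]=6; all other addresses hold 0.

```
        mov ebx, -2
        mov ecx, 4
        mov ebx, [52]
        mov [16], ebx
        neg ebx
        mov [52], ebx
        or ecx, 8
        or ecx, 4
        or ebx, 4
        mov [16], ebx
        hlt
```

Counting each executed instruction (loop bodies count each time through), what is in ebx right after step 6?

-6

ebx=-2
ecx=4
ebx=M[52]=6
mov [16], ebx → M[16]=6
ebx=-(6)=-6
mov [52], ebx → M[52]=-6
After step 6: ebx = -6.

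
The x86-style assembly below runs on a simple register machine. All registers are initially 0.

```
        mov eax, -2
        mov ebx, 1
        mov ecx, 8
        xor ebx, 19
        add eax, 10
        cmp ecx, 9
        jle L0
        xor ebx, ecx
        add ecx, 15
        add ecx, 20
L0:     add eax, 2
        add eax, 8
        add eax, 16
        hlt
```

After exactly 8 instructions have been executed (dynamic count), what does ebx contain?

mov eax, -2 → eax=-2
mov ebx, 1 → ebx=1
mov ecx, 8 → ecx=8
xor ebx, 19 → ebx=1^19=18
add eax, 10 → eax=(-2)+10=8
cmp ecx, 9  (cmp 8,9)
jle L0: taken
add eax, 2 → eax=8+2=10
After step 8: ebx = 18.

18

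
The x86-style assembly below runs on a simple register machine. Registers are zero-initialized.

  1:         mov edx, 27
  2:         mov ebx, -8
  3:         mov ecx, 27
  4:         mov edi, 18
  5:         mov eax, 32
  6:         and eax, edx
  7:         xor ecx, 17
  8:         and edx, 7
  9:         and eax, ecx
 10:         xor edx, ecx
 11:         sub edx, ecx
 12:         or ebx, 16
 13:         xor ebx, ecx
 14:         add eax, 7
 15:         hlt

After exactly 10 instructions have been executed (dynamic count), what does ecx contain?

after mov edx, 27: edx=27
after mov ebx, -8: ebx=-8
after mov ecx, 27: ecx=27
after mov edi, 18: edi=18
after mov eax, 32: eax=32
after and eax, edx: eax=32&27=0
after xor ecx, 17: ecx=27^17=10
after and edx, 7: edx=27&7=3
after and eax, ecx: eax=0&10=0
after xor edx, ecx: edx=3^10=9
After step 10: ecx = 10.

10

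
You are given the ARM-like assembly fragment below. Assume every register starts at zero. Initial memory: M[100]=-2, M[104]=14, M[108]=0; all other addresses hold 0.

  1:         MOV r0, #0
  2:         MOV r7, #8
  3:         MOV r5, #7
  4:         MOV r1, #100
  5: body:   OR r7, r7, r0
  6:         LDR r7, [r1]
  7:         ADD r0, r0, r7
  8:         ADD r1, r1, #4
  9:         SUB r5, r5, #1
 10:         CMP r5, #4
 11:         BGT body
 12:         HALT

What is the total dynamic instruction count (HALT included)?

26

r0=0
r7=8
r5=7
r1=100
r7=8|0=8
r7=M[100]=-2
r0=0+(-2)=-2
r1=100+4=104
r5=7-1=6
CMP r5, #4  (cmp 6,4)
BGT body: taken
r7=(-2)|(-2)=-2
r7=M[104]=14
r0=(-2)+14=12
r1=104+4=108
r5=6-1=5
CMP r5, #4  (cmp 5,4)
BGT body: taken
r7=14|12=14
r7=M[108]=0
r0=12+0=12
r1=108+4=112
r5=5-1=4
CMP r5, #4  (cmp 4,4)
BGT body: not taken
halt.
Total executed instructions: 26.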